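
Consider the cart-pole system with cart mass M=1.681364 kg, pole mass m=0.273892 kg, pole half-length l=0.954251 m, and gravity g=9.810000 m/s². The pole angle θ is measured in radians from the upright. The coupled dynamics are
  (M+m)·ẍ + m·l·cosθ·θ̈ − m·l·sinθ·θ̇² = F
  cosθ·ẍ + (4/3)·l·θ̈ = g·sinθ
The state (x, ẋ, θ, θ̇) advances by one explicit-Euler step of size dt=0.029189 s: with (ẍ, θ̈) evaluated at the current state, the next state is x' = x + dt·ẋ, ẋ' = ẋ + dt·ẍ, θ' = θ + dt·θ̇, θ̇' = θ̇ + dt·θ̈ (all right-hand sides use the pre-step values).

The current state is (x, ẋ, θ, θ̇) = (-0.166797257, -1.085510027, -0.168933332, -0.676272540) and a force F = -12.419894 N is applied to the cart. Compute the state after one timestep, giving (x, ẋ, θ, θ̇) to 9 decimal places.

sinθ=-0.168130961, cosθ=0.985764668
temp = (F + m·l·θ̇²·sinθ)/(M+m) = (-12.419894 + -0.020097090)/1.955256 = -6.362333674
θ̈ = (g·sinθ − cosθ·temp)/(l·(4/3 − m·cos²θ/(M+m))) = 4.046069086
ẍ = temp − m·l·θ̈·cosθ/(M+m) = -6.895478115
Euler: x'=-0.166797257+0.029189·-1.085510027=-0.198482209, ẋ'=-1.085510027+0.029189·-6.895478115=-1.286782138
       θ'=-0.168933332+0.029189·-0.676272540=-0.188673051, θ̇'=-0.676272540+0.029189·4.046069086=-0.558171829

(-0.198482209, -1.286782138, -0.188673051, -0.558171829)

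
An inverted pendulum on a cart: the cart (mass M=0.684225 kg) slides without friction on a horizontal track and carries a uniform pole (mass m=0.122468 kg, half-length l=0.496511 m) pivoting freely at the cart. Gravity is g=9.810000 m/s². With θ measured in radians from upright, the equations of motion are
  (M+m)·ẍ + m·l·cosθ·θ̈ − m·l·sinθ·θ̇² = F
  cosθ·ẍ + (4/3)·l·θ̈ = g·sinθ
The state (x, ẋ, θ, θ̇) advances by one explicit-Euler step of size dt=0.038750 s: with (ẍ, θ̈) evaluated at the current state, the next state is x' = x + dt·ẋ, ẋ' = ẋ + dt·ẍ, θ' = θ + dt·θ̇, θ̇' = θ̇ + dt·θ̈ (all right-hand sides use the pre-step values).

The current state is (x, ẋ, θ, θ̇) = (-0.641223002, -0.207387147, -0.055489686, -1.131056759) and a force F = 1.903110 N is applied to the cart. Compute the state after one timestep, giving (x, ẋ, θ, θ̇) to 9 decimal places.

(-0.649259254, -0.101794576, -0.099318135, -1.322159677)

sinθ=-0.055461214, cosθ=0.998460842
temp = (F + m·l·θ̇²·sinθ)/(M+m) = (1.903110 + -0.004314293)/0.806693 = 2.353802136
θ̈ = (g·sinθ − cosθ·temp)/(l·(4/3 − m·cos²θ/(M+m))) = -4.931688196
ẍ = temp − m·l·θ̈·cosθ/(M+m) = 2.724969566
Euler: x'=-0.641223002+0.038750·-0.207387147=-0.649259254, ẋ'=-0.207387147+0.038750·2.724969566=-0.101794576
       θ'=-0.055489686+0.038750·-1.131056759=-0.099318135, θ̇'=-1.131056759+0.038750·-4.931688196=-1.322159677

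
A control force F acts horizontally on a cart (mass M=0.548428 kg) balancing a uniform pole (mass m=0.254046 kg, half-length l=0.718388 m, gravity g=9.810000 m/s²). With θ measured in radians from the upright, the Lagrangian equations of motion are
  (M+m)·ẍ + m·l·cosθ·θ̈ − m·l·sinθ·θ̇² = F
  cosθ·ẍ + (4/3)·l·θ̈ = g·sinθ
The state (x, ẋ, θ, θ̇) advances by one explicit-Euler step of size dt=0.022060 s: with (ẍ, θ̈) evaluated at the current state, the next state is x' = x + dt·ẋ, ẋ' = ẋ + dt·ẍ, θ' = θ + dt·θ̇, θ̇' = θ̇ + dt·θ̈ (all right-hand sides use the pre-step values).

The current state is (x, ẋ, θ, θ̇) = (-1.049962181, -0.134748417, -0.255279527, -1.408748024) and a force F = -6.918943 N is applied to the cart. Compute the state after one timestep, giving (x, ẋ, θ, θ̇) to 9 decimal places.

(-1.052934731, -0.366405888, -0.286356508, -1.231785701)

sinθ=-0.252515887, cosθ=0.967592748
temp = (F + m·l·θ̇²·sinθ)/(M+m) = (-6.918943 + -0.091459069)/0.802474 = -8.735986548
θ̈ = (g·sinθ − cosθ·temp)/(l·(4/3 − m·cos²θ/(M+m))) = 8.021864161
ẍ = temp − m·l·θ̈·cosθ/(M+m) = -10.501245281
Euler: x'=-1.049962181+0.022060·-0.134748417=-1.052934731, ẋ'=-0.134748417+0.022060·-10.501245281=-0.366405888
       θ'=-0.255279527+0.022060·-1.408748024=-0.286356508, θ̇'=-1.408748024+0.022060·8.021864161=-1.231785701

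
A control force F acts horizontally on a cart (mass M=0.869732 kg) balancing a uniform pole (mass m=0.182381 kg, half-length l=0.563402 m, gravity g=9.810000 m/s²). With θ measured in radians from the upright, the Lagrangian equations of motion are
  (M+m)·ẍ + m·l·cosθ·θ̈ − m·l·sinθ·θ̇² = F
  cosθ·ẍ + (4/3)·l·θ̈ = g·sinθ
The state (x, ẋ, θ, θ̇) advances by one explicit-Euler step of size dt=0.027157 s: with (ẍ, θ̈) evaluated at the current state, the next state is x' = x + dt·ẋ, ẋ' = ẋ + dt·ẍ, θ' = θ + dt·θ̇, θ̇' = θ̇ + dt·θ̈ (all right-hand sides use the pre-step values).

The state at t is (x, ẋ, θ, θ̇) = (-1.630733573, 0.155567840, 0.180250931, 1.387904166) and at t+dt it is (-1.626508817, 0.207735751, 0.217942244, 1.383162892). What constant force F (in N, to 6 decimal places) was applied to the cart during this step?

ẍ = (ẋ'−ẋ)/dt = (0.207735751−0.155567840)/0.027157 = 1.920975
θ̈ = (θ̇'−θ̇)/dt = (1.383162892−1.387904166)/0.027157 = -0.174588
sinθ=0.179276, cosθ=0.983799
F = (M+m)·ẍ + m·l·cosθ·θ̈ − m·l·sinθ·θ̇² = 2.021083 + -0.017649 − 0.035485 = 1.967949

F = 1.967949 N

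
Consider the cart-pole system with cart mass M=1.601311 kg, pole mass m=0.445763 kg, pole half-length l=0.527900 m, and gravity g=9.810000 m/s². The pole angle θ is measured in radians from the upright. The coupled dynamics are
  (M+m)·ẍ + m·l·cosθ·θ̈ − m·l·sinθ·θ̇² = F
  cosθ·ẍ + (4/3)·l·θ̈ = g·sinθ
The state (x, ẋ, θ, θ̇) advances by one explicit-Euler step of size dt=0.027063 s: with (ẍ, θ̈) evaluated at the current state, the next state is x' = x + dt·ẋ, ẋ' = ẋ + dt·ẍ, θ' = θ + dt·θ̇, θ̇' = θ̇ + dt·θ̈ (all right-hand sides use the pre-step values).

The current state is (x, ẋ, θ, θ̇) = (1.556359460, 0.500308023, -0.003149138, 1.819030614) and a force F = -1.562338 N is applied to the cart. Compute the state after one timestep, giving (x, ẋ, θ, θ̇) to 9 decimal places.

sinθ=-0.003149133, cosθ=0.999995041
temp = (F + m·l·θ̇²·sinθ)/(M+m) = (-1.562338 + -0.002452035)/2.047074 = -0.764403258
θ̈ = (g·sinθ − cosθ·temp)/(l·(4/3 − m·cos²θ/(M+m))) = 1.245523239
ẍ = temp − m·l·θ̈·cosθ/(M+m) = -0.907579783
Euler: x'=1.556359460+0.027063·0.500308023=1.569899296, ẋ'=0.500308023+0.027063·-0.907579783=0.475746191
       θ'=-0.003149138+0.027063·1.819030614=0.046079288, θ̇'=1.819030614+0.027063·1.245523239=1.852738209

(1.569899296, 0.475746191, 0.046079288, 1.852738209)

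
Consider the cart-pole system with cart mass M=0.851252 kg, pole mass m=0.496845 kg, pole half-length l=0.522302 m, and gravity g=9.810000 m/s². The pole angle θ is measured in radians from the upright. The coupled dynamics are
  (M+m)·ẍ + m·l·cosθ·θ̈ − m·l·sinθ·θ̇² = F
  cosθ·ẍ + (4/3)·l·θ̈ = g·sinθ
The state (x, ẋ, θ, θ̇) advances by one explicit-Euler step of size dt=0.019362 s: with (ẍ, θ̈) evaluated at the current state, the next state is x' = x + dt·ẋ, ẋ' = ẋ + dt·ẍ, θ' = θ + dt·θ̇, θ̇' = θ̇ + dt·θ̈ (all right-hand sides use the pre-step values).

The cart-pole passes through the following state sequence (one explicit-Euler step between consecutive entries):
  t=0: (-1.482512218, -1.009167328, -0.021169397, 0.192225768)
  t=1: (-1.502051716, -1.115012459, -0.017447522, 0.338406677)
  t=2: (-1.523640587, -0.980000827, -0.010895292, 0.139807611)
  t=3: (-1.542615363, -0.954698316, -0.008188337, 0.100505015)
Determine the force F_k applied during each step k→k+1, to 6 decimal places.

F_0 = -5.410581 N
F_1 = 6.739468 N
F_2 = 1.235036 N

step 0→1:
  ẍ = (ẋ'−ẋ)/dt = (-1.115012459−-1.009167328)/0.019362 = -5.466642
  θ̈ = (θ̇'−θ̇)/dt = (0.338406677−0.192225768)/0.019362 = 7.549887
  sinθ=-0.021168, cosθ=0.999776
  F = (M+m)·ẍ + m·l·cosθ·θ̈ − m·l·sinθ·θ̇² = -7.369564 + 1.958780 − -0.000203 = -5.410581
step 1→2:
  ẍ = (ẋ'−ẋ)/dt = (-0.980000827−-1.115012459)/0.019362 = 6.973021
  θ̈ = (θ̇'−θ̇)/dt = (0.139807611−0.338406677)/0.019362 = -10.257157
  sinθ=-0.017447, cosθ=0.999848
  F = (M+m)·ẍ + m·l·cosθ·θ̈ − m·l·sinθ·θ̇² = 9.400309 + -2.661359 − -0.000518 = 6.739468
step 2→3:
  ẍ = (ẋ'−ẋ)/dt = (-0.954698316−-0.980000827)/0.019362 = 1.306813
  θ̈ = (θ̇'−θ̇)/dt = (0.100505015−0.139807611)/0.019362 = -2.029883
  sinθ=-0.010895, cosθ=0.999941
  F = (M+m)·ẍ + m·l·cosθ·θ̈ − m·l·sinθ·θ̇² = 1.761711 + -0.526730 − -0.000055 = 1.235036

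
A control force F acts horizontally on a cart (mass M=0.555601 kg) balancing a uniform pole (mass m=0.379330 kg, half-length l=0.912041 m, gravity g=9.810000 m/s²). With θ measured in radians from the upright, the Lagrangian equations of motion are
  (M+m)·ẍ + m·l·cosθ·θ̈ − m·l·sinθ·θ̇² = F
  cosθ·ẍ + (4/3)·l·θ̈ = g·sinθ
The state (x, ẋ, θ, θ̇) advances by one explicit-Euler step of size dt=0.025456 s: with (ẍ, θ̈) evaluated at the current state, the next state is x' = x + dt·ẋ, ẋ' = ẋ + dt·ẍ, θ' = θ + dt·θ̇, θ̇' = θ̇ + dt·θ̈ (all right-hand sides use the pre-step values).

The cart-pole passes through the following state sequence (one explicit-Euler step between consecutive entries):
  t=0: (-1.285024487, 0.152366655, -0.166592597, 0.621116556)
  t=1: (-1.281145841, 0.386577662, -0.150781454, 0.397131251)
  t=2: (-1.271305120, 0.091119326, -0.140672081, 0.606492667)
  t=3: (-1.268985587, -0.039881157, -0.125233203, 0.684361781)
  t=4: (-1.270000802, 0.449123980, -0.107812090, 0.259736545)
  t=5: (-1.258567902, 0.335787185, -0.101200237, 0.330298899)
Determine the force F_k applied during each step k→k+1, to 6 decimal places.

step 0→1:
  ẍ = (ẋ'−ẋ)/dt = (0.386577662−0.152366655)/0.025456 = 9.200621
  θ̈ = (θ̇'−θ̇)/dt = (0.397131251−0.621116556)/0.025456 = -8.798920
  sinθ=-0.165823, cosθ=0.986156
  F = (M+m)·ẍ + m·l·cosθ·θ̈ − m·l·sinθ·θ̇² = 8.601946 + -3.001970 − -0.022132 = 5.622108
step 1→2:
  ẍ = (ẋ'−ẋ)/dt = (0.091119326−0.386577662)/0.025456 = -11.606629
  θ̈ = (θ̇'−θ̇)/dt = (0.606492667−0.397131251)/0.025456 = 8.224443
  sinθ=-0.150211, cosθ=0.988654
  F = (M+m)·ẍ + m·l·cosθ·θ̈ − m·l·sinθ·θ̇² = -10.851397 + 2.813082 − -0.008196 = -8.030119
step 2→3:
  ẍ = (ẋ'−ẋ)/dt = (-0.039881157−0.091119326)/0.025456 = -5.146153
  θ̈ = (θ̇'−θ̇)/dt = (0.684361781−0.606492667)/0.025456 = 3.058969
  sinθ=-0.140209, cosθ=0.990122
  F = (M+m)·ẍ + m·l·cosθ·θ̈ − m·l·sinθ·θ̇² = -4.811298 + 1.047841 − -0.017843 = -3.745615
step 3→4:
  ẍ = (ẋ'−ẋ)/dt = (0.449123980−-0.039881157)/0.025456 = 19.209818
  θ̈ = (θ̇'−θ̇)/dt = (0.259736545−0.684361781)/0.025456 = -16.680753
  sinθ=-0.124906, cosθ=0.992169
  F = (M+m)·ẍ + m·l·cosθ·θ̈ − m·l·sinθ·θ̇² = 17.959855 + -5.725754 − -0.020239 = 12.254340
step 4→5:
  ẍ = (ẋ'−ẋ)/dt = (0.335787185−0.449123980)/0.025456 = -4.452263
  θ̈ = (θ̇'−θ̇)/dt = (0.330298899−0.259736545)/0.025456 = 2.771934
  sinθ=-0.107603, cosθ=0.994194
  F = (M+m)·ẍ + m·l·cosθ·θ̈ − m·l·sinθ·θ̇² = -4.162558 + 0.953423 − -0.002511 = -3.206624

F_0 = 5.622108 N
F_1 = -8.030119 N
F_2 = -3.745615 N
F_3 = 12.254340 N
F_4 = -3.206624 N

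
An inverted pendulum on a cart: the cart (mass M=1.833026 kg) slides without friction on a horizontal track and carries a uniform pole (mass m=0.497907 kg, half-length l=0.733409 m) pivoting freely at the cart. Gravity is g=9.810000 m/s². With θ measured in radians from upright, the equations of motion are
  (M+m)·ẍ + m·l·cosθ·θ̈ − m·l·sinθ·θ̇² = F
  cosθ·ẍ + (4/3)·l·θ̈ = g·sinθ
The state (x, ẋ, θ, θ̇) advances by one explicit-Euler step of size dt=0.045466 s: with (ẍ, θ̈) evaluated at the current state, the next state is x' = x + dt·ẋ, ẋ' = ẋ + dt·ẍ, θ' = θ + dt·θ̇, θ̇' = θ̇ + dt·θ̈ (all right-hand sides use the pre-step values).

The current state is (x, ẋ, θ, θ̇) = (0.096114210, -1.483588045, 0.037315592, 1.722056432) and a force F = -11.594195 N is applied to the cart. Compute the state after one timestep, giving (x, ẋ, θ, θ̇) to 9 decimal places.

(0.028661396, -1.755042686, 0.115610610, 2.016474719)

sinθ=0.037306933, cosθ=0.999303854
temp = (F + m·l·θ̇²·sinθ)/(M+m) = (-11.594195 + 0.040399758)/2.330933 = -4.956725587
θ̈ = (g·sinθ − cosθ·temp)/(l·(4/3 − m·cos²θ/(M+m))) = 6.475570465
ẍ = temp − m·l·θ̈·cosθ/(M+m) = -5.970497541
Euler: x'=0.096114210+0.045466·-1.483588045=0.028661396, ẋ'=-1.483588045+0.045466·-5.970497541=-1.755042686
       θ'=0.037315592+0.045466·1.722056432=0.115610610, θ̇'=1.722056432+0.045466·6.475570465=2.016474719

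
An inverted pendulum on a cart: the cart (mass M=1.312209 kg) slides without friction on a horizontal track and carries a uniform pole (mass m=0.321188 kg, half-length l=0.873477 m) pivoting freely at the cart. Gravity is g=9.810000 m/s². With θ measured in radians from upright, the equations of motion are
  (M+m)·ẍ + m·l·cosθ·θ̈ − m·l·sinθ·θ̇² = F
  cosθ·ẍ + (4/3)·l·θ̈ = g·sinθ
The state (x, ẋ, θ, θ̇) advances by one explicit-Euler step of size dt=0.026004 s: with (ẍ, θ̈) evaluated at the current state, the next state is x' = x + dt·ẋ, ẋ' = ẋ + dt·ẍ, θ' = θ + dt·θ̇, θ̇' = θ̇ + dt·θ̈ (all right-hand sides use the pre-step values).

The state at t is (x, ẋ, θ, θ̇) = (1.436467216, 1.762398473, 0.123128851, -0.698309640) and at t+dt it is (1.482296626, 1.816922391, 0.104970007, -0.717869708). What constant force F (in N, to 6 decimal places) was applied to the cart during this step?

ẍ = (ẋ'−ẋ)/dt = (1.816922391−1.762398473)/0.026004 = 2.096751
θ̈ = (θ̇'−θ̇)/dt = (-0.717869708−-0.698309640)/0.026004 = -0.752195
sinθ=0.122818, cosθ=0.992429
F = (M+m)·ẍ + m·l·cosθ·θ̈ − m·l·sinθ·θ̇² = 3.424827 + -0.209431 − 0.016802 = 3.198594

F = 3.198594 N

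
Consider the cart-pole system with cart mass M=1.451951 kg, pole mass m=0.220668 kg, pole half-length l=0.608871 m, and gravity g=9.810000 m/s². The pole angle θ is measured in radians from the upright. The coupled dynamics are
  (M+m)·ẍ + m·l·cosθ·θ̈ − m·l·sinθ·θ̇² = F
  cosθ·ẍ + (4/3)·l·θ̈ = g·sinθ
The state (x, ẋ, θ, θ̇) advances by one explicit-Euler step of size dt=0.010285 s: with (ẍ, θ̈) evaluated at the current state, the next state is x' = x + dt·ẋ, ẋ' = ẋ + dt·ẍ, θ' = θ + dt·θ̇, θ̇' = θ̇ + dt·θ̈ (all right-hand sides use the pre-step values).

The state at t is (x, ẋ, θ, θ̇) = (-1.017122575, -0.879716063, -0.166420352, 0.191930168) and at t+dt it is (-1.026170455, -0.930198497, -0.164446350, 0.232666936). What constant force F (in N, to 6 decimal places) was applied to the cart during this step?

ẍ = (ẋ'−ẋ)/dt = (-0.930198497−-0.879716063)/0.010285 = -4.908355
θ̈ = (θ̇'−θ̇)/dt = (0.232666936−0.191930168)/0.010285 = 3.960794
sinθ=-0.165653, cosθ=0.986184
F = (M+m)·ẍ + m·l·cosθ·θ̈ − m·l·sinθ·θ̇² = -8.209808 + 0.524813 − -0.000820 = -7.684175

F = -7.684175 N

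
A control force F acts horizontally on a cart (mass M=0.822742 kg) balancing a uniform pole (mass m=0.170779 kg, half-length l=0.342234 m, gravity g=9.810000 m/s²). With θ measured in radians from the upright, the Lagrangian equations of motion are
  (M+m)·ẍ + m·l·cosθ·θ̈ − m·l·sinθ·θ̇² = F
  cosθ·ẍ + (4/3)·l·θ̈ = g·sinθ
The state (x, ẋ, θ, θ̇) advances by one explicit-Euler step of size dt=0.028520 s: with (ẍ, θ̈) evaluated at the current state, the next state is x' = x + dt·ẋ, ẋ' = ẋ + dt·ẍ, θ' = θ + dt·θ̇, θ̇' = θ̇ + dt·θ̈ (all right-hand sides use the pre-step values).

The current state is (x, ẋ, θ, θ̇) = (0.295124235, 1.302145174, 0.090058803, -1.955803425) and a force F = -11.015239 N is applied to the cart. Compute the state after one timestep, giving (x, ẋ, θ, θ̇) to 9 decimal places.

sinθ=0.089937114, cosθ=0.995947446
temp = (F + m·l·θ̇²·sinθ)/(M+m) = (-11.015239 + 0.020106986)/0.993521 = -11.066834032
θ̈ = (g·sinθ − cosθ·temp)/(l·(4/3 − m·cos²θ/(M+m))) = 29.913204350
ẍ = temp − m·l·θ̈·cosθ/(M+m) = -12.819422414
Euler: x'=0.295124235+0.028520·1.302145174=0.332261415, ẋ'=1.302145174+0.028520·-12.819422414=0.936535247
       θ'=0.090058803+0.028520·-1.955803425=0.034279289, θ̇'=-1.955803425+0.028520·29.913204350=-1.102678837

(0.332261415, 0.936535247, 0.034279289, -1.102678837)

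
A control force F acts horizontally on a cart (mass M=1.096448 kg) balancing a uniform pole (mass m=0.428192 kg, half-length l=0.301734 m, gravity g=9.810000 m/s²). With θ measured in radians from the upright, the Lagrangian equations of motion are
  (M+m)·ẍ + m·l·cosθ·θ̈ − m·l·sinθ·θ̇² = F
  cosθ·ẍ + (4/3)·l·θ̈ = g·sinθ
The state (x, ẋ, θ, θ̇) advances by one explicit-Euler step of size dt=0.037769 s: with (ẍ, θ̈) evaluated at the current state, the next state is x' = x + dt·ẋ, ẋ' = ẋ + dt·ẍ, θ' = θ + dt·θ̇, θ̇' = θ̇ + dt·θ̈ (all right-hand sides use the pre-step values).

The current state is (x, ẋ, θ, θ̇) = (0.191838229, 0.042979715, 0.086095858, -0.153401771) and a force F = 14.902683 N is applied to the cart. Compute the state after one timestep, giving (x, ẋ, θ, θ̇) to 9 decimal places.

sinθ=0.085989533, cosθ=0.996296040
temp = (F + m·l·θ̇²·sinθ)/(M+m) = (14.902683 + 0.000261438)/1.524640 = 9.774730060
θ̈ = (g·sinθ − cosθ·temp)/(l·(4/3 − m·cos²θ/(M+m))) = -27.954258845
ẍ = temp − m·l·θ̈·cosθ/(M+m) = 12.134838055
Euler: x'=0.191838229+0.037769·0.042979715=0.193461530, ẋ'=0.042979715+0.037769·12.134838055=0.501300413
       θ'=0.086095858+0.037769·-0.153401771=0.080302027, θ̇'=-0.153401771+0.037769·-27.954258845=-1.209206173

(0.193461530, 0.501300413, 0.080302027, -1.209206173)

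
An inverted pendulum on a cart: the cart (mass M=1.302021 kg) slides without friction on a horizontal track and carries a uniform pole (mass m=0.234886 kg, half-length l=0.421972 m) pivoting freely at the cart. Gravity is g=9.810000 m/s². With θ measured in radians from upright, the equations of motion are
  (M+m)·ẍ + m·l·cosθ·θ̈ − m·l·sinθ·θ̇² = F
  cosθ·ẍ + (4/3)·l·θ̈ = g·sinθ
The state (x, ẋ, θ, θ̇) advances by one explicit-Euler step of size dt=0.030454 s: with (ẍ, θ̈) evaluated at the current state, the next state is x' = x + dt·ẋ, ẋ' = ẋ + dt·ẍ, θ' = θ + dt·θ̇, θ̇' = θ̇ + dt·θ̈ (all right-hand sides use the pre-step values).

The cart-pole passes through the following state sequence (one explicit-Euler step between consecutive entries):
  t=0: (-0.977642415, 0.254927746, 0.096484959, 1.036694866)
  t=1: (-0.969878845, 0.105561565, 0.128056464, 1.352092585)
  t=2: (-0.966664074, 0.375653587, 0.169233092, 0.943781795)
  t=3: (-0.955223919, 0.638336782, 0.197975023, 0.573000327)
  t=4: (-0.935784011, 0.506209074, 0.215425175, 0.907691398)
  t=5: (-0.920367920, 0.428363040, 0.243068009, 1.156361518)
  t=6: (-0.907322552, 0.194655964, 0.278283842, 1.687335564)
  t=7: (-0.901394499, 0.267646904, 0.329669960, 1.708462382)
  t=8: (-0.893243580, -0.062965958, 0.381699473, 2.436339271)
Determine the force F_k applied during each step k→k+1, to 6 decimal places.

step 0→1:
  ẍ = (ẋ'−ẋ)/dt = (0.105561565−0.254927746)/0.030454 = -4.904649
  θ̈ = (θ̇'−θ̇)/dt = (1.352092585−1.036694866)/0.030454 = 10.356529
  sinθ=0.096335, cosθ=0.995349
  F = (M+m)·ẍ + m·l·cosθ·θ̈ − m·l·sinθ·θ̇² = -7.537989 + 1.021716 − 0.010262 = -6.526535
step 1→2:
  ẍ = (ẋ'−ẋ)/dt = (0.375653587−0.105561565)/0.030454 = 8.868852
  θ̈ = (θ̇'−θ̇)/dt = (0.943781795−1.352092585)/0.030454 = -13.407460
  sinθ=0.127707, cosθ=0.991812
  F = (M+m)·ẍ + m·l·cosθ·θ̈ − m·l·sinθ·θ̇² = 13.630601 + -1.318004 − 0.023140 = 12.289457
step 2→3:
  ẍ = (ẋ'−ẋ)/dt = (0.638336782−0.375653587)/0.030454 = 8.625573
  θ̈ = (θ̇'−θ̇)/dt = (0.573000327−0.943781795)/0.030454 = -12.175132
  sinθ=0.168426, cosθ=0.985714
  F = (M+m)·ẍ + m·l·cosθ·θ̈ − m·l·sinθ·θ̇² = 13.256703 + -1.189503 − 0.014869 = 12.052331
step 3→4:
  ẍ = (ẋ'−ẋ)/dt = (0.506209074−0.638336782)/0.030454 = -4.338599
  θ̈ = (θ̇'−θ̇)/dt = (0.907691398−0.573000327)/0.030454 = 10.990053
  sinθ=0.196684, cosθ=0.980467
  F = (M+m)·ẍ + m·l·cosθ·θ̈ − m·l·sinθ·θ̇² = -6.668024 + 1.068005 − 0.006401 = -5.606419
step 4→5:
  ẍ = (ẋ'−ẋ)/dt = (0.428363040−0.506209074)/0.030454 = -2.556184
  θ̈ = (θ̇'−θ̇)/dt = (1.156361518−0.907691398)/0.030454 = 8.165434
  sinθ=0.213763, cosθ=0.976886
  F = (M+m)·ẍ + m·l·cosθ·θ̈ − m·l·sinθ·θ̇² = -3.928617 + 0.790613 − 0.017456 = -3.155461
step 5→6:
  ẍ = (ẋ'−ẋ)/dt = (0.194655964−0.428363040)/0.030454 = -7.674101
  θ̈ = (θ̇'−θ̇)/dt = (1.687335564−1.156361518)/0.030454 = 17.435281
  sinθ=0.240682, cosθ=0.970604
  F = (M+m)·ẍ + m·l·cosθ·θ̈ − m·l·sinθ·θ̇² = -11.794380 + 1.677304 − 0.031899 = -10.148974
step 6→7:
  ẍ = (ẋ'−ẋ)/dt = (0.267646904−0.194655964)/0.030454 = 2.396760
  θ̈ = (θ̇'−θ̇)/dt = (1.708462382−1.687335564)/0.030454 = 0.693729
  sinθ=0.274706, cosθ=0.961528
  F = (M+m)·ẍ + m·l·cosθ·θ̈ − m·l·sinθ·θ̇² = 3.683598 + 0.066114 − 0.077520 = 3.672192
step 7→8:
  ẍ = (ẋ'−ẋ)/dt = (-0.062965958−0.267646904)/0.030454 = -10.856139
  θ̈ = (θ̇'−θ̇)/dt = (2.436339271−1.708462382)/0.030454 = 23.900863
  sinθ=0.323731, cosθ=0.946149
  F = (M+m)·ẍ + m·l·cosθ·θ̈ − m·l·sinθ·θ̇² = -16.684876 + 2.241372 − 0.093656 = -14.537160

F_0 = -6.526535 N
F_1 = 12.289457 N
F_2 = 12.052331 N
F_3 = -5.606419 N
F_4 = -3.155461 N
F_5 = -10.148974 N
F_6 = 3.672192 N
F_7 = -14.537160 N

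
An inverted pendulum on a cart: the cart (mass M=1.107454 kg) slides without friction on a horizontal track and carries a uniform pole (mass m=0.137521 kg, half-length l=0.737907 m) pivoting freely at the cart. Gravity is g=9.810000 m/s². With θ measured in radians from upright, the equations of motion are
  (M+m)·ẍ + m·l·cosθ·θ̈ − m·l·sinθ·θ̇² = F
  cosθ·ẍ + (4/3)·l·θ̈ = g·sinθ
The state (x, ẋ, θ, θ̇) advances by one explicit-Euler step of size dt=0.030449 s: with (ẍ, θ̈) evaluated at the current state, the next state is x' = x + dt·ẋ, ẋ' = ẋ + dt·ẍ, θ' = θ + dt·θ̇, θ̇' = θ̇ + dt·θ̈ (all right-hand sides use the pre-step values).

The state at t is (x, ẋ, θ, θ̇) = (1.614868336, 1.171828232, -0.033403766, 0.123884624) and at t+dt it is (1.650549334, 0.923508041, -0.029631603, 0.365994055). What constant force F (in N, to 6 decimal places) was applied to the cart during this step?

ẍ = (ẋ'−ẋ)/dt = (0.923508041−1.171828232)/0.030449 = -8.155282
θ̈ = (θ̇'−θ̇)/dt = (0.365994055−0.123884624)/0.030449 = 7.951310
sinθ=-0.033398, cosθ=0.999442
F = (M+m)·ẍ + m·l·cosθ·θ̈ − m·l·sinθ·θ̇² = -10.153123 + 0.806431 − -0.000052 = -9.346640

F = -9.346640 N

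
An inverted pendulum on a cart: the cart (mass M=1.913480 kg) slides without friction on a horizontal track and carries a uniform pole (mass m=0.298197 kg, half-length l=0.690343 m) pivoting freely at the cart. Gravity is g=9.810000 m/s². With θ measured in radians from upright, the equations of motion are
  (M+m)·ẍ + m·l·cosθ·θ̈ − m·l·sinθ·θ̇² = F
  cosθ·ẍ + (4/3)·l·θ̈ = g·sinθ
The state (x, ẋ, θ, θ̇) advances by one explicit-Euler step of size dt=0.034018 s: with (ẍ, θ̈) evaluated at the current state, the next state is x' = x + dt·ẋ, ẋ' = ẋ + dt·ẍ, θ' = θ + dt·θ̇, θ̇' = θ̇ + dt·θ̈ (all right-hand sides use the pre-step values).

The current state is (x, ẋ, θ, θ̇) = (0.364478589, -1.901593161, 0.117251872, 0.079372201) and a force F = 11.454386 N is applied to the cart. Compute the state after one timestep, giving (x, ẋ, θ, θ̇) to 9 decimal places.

(0.299790193, -1.710246019, 0.119951956, -0.084670199)

sinθ=0.116983393, cosθ=0.993133871
temp = (F + m·l·θ̇²·sinθ)/(M+m) = (11.454386 + 0.000151715)/2.211677 = 5.179118703
θ̈ = (g·sinθ − cosθ·temp)/(l·(4/3 − m·cos²θ/(M+m))) = -4.822223530
ẍ = temp − m·l·θ̈·cosθ/(M+m) = 5.624879248
Euler: x'=0.364478589+0.034018·-1.901593161=0.299790193, ẋ'=-1.901593161+0.034018·5.624879248=-1.710246019
       θ'=0.117251872+0.034018·0.079372201=0.119951956, θ̇'=0.079372201+0.034018·-4.822223530=-0.084670199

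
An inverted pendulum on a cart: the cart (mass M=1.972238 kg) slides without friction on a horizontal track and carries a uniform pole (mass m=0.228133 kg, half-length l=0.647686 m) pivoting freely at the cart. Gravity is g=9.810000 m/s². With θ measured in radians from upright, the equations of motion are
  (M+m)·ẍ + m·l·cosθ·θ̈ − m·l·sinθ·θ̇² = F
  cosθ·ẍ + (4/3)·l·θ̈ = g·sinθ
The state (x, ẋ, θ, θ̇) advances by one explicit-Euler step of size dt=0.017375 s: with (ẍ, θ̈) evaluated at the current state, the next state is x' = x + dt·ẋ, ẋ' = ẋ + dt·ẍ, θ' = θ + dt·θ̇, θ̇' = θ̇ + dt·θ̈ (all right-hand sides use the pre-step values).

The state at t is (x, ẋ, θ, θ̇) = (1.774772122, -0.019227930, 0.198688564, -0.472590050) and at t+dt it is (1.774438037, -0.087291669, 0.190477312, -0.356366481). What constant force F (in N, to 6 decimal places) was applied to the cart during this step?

ẍ = (ẋ'−ẋ)/dt = (-0.087291669−-0.019227930)/0.017375 = -3.917337
θ̈ = (θ̇'−θ̇)/dt = (-0.356366481−-0.472590050)/0.017375 = 6.689126
sinθ=0.197384, cosθ=0.980326
F = (M+m)·ẍ + m·l·cosθ·θ̈ − m·l·sinθ·θ̇² = -8.619596 + 0.968931 − 0.006514 = -7.657179

F = -7.657179 N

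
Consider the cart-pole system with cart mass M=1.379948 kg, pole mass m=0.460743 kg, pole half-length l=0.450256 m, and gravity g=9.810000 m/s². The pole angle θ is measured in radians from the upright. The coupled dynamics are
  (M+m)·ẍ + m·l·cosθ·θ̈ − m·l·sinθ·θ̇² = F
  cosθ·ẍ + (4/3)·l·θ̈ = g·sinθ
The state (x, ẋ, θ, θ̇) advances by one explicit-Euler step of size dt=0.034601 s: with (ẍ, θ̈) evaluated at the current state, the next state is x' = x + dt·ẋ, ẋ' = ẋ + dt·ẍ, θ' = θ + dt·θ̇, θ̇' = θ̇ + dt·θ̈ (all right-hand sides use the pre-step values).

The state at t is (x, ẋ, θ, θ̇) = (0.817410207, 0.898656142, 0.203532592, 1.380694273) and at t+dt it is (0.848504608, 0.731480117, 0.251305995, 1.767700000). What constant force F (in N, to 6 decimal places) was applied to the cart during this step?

F = -6.700883 N

ẍ = (ẋ'−ẋ)/dt = (0.731480117−0.898656142)/0.034601 = -4.831537
θ̈ = (θ̇'−θ̇)/dt = (1.767700000−1.380694273)/0.034601 = 11.184813
sinθ=0.202130, cosθ=0.979359
F = (M+m)·ẍ + m·l·cosθ·θ̈ − m·l·sinθ·θ̇² = -8.893367 + 2.272421 − 0.079936 = -6.700883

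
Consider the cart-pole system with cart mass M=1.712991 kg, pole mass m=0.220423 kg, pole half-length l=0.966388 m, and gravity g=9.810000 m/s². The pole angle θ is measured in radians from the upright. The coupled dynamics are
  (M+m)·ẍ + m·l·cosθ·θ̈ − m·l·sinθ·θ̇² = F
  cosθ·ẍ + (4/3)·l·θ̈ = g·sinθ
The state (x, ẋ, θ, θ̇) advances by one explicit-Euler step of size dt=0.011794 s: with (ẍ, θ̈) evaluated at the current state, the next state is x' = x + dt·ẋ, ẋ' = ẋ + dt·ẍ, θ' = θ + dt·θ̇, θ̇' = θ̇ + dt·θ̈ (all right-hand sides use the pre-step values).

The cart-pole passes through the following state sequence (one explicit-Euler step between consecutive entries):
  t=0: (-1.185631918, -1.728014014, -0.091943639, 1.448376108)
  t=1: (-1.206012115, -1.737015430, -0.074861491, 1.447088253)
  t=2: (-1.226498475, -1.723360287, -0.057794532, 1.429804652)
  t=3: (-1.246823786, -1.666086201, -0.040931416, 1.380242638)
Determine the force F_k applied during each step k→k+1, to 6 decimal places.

F_0 = -1.457754 N
F_1 = 1.960588 N
F_2 = 8.520553 N

step 0→1:
  ẍ = (ẋ'−ẋ)/dt = (-1.737015430−-1.728014014)/0.011794 = -0.763220
  θ̈ = (θ̇'−θ̇)/dt = (1.447088253−1.448376108)/0.011794 = -0.109196
  sinθ=-0.091814, cosθ=0.995776
  F = (M+m)·ẍ + m·l·cosθ·θ̈ − m·l·sinθ·θ̇² = -1.475620 + -0.023162 − -0.041028 = -1.457754
step 1→2:
  ẍ = (ẋ'−ẋ)/dt = (-1.723360287−-1.737015430)/0.011794 = 1.157804
  θ̈ = (θ̇'−θ̇)/dt = (1.429804652−1.447088253)/0.011794 = -1.465457
  sinθ=-0.074792, cosθ=0.997199
  F = (M+m)·ẍ + m·l·cosθ·θ̈ − m·l·sinθ·θ̇² = 2.238515 + -0.311289 − -0.033362 = 1.960588
step 2→3:
  ẍ = (ẋ'−ẋ)/dt = (-1.666086201−-1.723360287)/0.011794 = 4.856205
  θ̈ = (θ̇'−θ̇)/dt = (1.380242638−1.429804652)/0.011794 = -4.202307
  sinθ=-0.057762, cosθ=0.998330
  F = (M+m)·ẍ + m·l·cosθ·θ̈ − m·l·sinθ·θ̇² = 9.389055 + -0.893656 − -0.025154 = 8.520553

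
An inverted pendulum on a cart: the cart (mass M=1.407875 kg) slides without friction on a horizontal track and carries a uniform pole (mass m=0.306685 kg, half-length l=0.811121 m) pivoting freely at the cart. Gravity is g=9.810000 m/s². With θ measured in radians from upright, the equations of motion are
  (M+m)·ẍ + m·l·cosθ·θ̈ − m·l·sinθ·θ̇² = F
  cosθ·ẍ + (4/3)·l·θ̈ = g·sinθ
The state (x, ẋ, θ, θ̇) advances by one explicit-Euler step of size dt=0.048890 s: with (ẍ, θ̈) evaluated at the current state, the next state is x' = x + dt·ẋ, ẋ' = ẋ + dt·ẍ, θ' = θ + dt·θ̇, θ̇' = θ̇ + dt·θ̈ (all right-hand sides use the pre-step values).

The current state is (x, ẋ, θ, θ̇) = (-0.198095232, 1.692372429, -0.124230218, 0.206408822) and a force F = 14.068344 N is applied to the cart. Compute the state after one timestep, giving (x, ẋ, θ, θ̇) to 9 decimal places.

sinθ=-0.123910921, cosθ=0.992293346
temp = (F + m·l·θ̇²·sinθ)/(M+m) = (14.068344 + -0.001313241)/1.714560 = 8.204455230
θ̈ = (g·sinθ − cosθ·temp)/(l·(4/3 − m·cos²θ/(M+m))) = -9.968496172
ẍ = temp − m·l·θ̈·cosθ/(M+m) = 9.639598367
Euler: x'=-0.198095232+0.048890·1.692372429=-0.115355144, ẋ'=1.692372429+0.048890·9.639598367=2.163652393
       θ'=-0.124230218+0.048890·0.206408822=-0.114138891, θ̇'=0.206408822+0.048890·-9.968496172=-0.280950956

(-0.115355144, 2.163652393, -0.114138891, -0.280950956)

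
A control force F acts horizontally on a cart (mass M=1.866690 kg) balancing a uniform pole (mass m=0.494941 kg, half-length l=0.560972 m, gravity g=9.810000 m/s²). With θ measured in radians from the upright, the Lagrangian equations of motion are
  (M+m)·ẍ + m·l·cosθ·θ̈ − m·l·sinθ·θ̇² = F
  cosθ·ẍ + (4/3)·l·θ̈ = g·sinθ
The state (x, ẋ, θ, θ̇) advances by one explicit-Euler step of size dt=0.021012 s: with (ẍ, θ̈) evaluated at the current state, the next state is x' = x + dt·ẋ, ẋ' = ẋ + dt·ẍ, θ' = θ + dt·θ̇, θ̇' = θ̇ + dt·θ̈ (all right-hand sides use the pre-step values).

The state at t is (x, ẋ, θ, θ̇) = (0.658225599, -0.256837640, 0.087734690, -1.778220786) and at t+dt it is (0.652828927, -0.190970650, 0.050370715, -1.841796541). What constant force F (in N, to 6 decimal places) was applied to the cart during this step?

ẍ = (ẋ'−ẋ)/dt = (-0.190970650−-0.256837640)/0.021012 = 3.134732
θ̈ = (θ̇'−θ̇)/dt = (-1.841796541−-1.778220786)/0.021012 = -3.025688
sinθ=0.087622, cosθ=0.996154
F = (M+m)·ẍ + m·l·cosθ·θ̈ − m·l·sinθ·θ̇² = 7.403080 + -0.836845 − 0.076927 = 6.489308

F = 6.489308 N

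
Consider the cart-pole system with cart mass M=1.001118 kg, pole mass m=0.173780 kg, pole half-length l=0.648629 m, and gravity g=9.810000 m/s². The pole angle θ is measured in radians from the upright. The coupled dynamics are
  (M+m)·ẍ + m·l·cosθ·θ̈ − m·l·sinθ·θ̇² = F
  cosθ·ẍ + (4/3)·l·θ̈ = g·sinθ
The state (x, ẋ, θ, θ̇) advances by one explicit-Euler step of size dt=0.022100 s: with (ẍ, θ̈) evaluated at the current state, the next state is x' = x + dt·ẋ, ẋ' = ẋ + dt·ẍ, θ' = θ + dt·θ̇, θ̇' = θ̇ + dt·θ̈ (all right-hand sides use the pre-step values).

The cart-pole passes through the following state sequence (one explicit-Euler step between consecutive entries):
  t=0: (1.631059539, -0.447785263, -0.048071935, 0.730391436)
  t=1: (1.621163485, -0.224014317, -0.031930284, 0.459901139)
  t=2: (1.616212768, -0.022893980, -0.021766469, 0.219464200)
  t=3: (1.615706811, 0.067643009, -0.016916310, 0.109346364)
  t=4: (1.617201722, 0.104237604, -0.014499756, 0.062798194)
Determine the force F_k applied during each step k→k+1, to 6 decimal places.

step 0→1:
  ẍ = (ẋ'−ẋ)/dt = (-0.224014317−-0.447785263)/0.022100 = 10.125382
  θ̈ = (θ̇'−θ̇)/dt = (0.459901139−0.730391436)/0.022100 = -12.239380
  sinθ=-0.048053, cosθ=0.998845
  F = (M+m)·ẍ + m·l·cosθ·θ̈ − m·l·sinθ·θ̇² = 11.896291 + -1.378014 − -0.002890 = 10.521167
step 1→2:
  ẍ = (ẋ'−ẋ)/dt = (-0.022893980−-0.224014317)/0.022100 = 9.100468
  θ̈ = (θ̇'−θ̇)/dt = (0.219464200−0.459901139)/0.022100 = -10.879499
  sinθ=-0.031925, cosθ=0.999490
  F = (M+m)·ẍ + m·l·cosθ·θ̈ − m·l·sinθ·θ̇² = 10.692121 + -1.225698 − -0.000761 = 9.467184
step 2→3:
  ẍ = (ẋ'−ẋ)/dt = (0.067643009−-0.022893980)/0.022100 = 4.096696
  θ̈ = (θ̇'−θ̇)/dt = (0.109346364−0.219464200)/0.022100 = -4.982708
  sinθ=-0.021765, cosθ=0.999763
  F = (M+m)·ẍ + m·l·cosθ·θ̈ − m·l·sinθ·θ̇² = 4.813200 + -0.561512 − -0.000118 = 4.251807
step 3→4:
  ẍ = (ẋ'−ẋ)/dt = (0.104237604−0.067643009)/0.022100 = 1.655864
  θ̈ = (θ̇'−θ̇)/dt = (0.062798194−0.109346364)/0.022100 = -2.106252
  sinθ=-0.016916, cosθ=0.999857
  F = (M+m)·ẍ + m·l·cosθ·θ̈ − m·l·sinθ·θ̇² = 1.945471 + -0.237380 − -0.000023 = 1.708114

F_0 = 10.521167 N
F_1 = 9.467184 N
F_2 = 4.251807 N
F_3 = 1.708114 N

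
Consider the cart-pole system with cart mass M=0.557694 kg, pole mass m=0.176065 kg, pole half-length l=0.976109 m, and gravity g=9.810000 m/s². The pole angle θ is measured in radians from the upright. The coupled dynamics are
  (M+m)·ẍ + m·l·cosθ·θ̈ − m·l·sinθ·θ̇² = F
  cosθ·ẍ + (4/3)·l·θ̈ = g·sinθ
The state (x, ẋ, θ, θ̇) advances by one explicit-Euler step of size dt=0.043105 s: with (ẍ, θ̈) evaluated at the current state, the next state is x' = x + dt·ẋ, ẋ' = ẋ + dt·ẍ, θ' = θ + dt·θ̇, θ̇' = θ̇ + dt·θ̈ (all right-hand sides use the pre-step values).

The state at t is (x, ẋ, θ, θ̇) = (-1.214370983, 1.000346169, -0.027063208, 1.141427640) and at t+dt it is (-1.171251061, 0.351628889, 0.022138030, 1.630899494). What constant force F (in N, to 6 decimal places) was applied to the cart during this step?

ẍ = (ẋ'−ẋ)/dt = (0.351628889−1.000346169)/0.043105 = -15.049699
θ̈ = (θ̇'−θ̇)/dt = (1.630899494−1.141427640)/0.043105 = 11.355338
sinθ=-0.027060, cosθ=0.999634
F = (M+m)·ẍ + m·l·cosθ·θ̈ − m·l·sinθ·θ̇² = -11.042852 + 1.950798 − -0.006059 = -9.085995

F = -9.085995 N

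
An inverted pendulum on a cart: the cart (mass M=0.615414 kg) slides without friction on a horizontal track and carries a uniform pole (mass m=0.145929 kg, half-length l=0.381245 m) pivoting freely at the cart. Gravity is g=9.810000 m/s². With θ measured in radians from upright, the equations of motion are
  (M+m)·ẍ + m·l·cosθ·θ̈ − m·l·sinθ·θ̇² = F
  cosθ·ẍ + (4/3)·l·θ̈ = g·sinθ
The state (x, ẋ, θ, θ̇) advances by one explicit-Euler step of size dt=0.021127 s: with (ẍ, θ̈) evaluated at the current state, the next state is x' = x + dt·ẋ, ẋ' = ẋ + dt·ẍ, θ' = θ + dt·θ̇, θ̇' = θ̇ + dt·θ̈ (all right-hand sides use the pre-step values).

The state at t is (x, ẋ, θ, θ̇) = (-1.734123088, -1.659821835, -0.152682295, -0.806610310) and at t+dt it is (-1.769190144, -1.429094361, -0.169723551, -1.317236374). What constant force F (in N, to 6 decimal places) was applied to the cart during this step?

F = 6.991102 N

ẍ = (ẋ'−ẋ)/dt = (-1.429094361−-1.659821835)/0.021127 = 10.920977
θ̈ = (θ̇'−θ̇)/dt = (-1.317236374−-0.806610310)/0.021127 = -24.169360
sinθ=-0.152090, cosθ=0.988367
F = (M+m)·ẍ + m·l·cosθ·θ̈ − m·l·sinθ·θ̇² = 8.314609 + -1.329012 − -0.005505 = 6.991102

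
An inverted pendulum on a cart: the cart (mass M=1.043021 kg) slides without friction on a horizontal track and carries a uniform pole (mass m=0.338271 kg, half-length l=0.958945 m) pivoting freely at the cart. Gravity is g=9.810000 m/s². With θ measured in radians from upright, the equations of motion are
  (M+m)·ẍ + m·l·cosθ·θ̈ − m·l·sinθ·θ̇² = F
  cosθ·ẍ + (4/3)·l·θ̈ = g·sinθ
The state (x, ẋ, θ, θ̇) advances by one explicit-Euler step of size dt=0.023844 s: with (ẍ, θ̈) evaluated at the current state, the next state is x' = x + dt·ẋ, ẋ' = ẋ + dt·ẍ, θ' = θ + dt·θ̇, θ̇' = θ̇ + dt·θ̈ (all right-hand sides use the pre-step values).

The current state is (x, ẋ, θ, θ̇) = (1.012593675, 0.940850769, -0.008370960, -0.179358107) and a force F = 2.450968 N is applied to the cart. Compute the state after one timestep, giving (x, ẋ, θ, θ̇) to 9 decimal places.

(1.035027321, 0.993116818, -0.012647575, -0.221765839)

sinθ=-0.008370862, cosθ=0.999964964
temp = (F + m·l·θ̇²·sinθ)/(M+m) = (2.450968 + -0.000087352)/1.381292 = 1.774339277
θ̈ = (g·sinθ − cosθ·temp)/(l·(4/3 − m·cos²θ/(M+m))) = -1.778549401
ẍ = temp − m·l·θ̈·cosθ/(M+m) = 2.192000048
Euler: x'=1.012593675+0.023844·0.940850769=1.035027321, ẋ'=0.940850769+0.023844·2.192000048=0.993116818
       θ'=-0.008370960+0.023844·-0.179358107=-0.012647575, θ̇'=-0.179358107+0.023844·-1.778549401=-0.221765839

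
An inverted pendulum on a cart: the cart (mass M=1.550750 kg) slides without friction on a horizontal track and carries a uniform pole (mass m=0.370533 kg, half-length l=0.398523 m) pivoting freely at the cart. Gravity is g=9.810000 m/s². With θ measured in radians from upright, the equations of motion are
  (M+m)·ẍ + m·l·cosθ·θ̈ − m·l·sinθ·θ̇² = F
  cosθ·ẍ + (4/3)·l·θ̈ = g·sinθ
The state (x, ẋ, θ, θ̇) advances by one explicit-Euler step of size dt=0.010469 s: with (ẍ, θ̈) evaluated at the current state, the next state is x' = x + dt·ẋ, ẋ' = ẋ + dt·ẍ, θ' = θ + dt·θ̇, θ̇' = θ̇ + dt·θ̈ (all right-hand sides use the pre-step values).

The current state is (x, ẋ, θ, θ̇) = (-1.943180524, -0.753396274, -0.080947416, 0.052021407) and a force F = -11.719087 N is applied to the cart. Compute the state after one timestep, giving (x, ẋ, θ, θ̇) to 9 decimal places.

sinθ=-0.080859044, cosθ=0.996725546
temp = (F + m·l·θ̇²·sinθ)/(M+m) = (-11.719087 + -0.000032313)/1.921283 = -6.099632023
θ̈ = (g·sinθ − cosθ·temp)/(l·(4/3 − m·cos²θ/(M+m))) = 11.618313565
ẍ = temp − m·l·θ̈·cosθ/(M+m) = -6.989668133
Euler: x'=-1.943180524+0.010469·-0.753396274=-1.951067830, ẋ'=-0.753396274+0.010469·-6.989668133=-0.826571110
       θ'=-0.080947416+0.010469·0.052021407=-0.080402804, θ̇'=0.052021407+0.010469·11.618313565=0.173653532

(-1.951067830, -0.826571110, -0.080402804, 0.173653532)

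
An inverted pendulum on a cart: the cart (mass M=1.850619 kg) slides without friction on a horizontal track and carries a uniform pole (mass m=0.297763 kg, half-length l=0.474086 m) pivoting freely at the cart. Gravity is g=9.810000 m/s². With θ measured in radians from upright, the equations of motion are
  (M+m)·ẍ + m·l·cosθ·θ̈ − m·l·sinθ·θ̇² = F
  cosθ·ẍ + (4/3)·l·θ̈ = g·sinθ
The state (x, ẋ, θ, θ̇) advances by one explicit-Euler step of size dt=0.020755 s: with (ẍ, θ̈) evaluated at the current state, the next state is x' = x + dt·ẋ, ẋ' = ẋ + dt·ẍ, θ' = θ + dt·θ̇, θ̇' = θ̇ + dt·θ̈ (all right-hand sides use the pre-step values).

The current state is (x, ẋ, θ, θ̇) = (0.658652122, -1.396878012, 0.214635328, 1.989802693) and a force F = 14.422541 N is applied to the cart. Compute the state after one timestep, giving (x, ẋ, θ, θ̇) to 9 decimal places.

(0.629659919, -1.245808593, 0.255933683, 1.824901269)

sinθ=0.212991138, cosθ=0.977054131
temp = (F + m·l·θ̇²·sinθ)/(M+m) = (14.422541 + 0.119044525)/2.148382 = 6.768621932
θ̈ = (g·sinθ − cosθ·temp)/(l·(4/3 − m·cos²θ/(M+m))) = -7.945142082
ẍ = temp − m·l·θ̈·cosθ/(M+m) = 7.278700000
Euler: x'=0.658652122+0.020755·-1.396878012=0.629659919, ẋ'=-1.396878012+0.020755·7.278700000=-1.245808593
       θ'=0.214635328+0.020755·1.989802693=0.255933683, θ̇'=1.989802693+0.020755·-7.945142082=1.824901269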